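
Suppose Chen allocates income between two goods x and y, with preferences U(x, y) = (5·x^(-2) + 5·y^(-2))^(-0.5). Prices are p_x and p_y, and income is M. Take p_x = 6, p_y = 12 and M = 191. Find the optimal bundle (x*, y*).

x* = 12.3032, y* = 9.7651

Substitute y = (y/x)·x into the budget: x* = M/(p_x + p_y·(y/x)).
Numerically y/x = 0.793701, so x* = 191/(6 + 12·0.793701) = 12.3032 and y* = 0.793701·12.3032 = 9.7651.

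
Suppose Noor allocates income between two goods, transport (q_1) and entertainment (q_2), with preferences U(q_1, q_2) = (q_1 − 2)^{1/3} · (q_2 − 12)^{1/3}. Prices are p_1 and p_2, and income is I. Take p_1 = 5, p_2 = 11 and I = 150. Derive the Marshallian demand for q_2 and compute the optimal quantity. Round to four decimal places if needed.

q_2* = 12.3636

MRS = (q_2−12)/(q_1−2). Tangency with p_1/p_2 gives q_2−12 = (p_1/p_2)·(q_1−2).
Substituting into the budget: q_1* = 2 + 0.5·(I − 2·p_1 − 12·p_2)/p_1, and q_2* = 12 + 0.5·(…)/p_2.
Discretionary income = 150 − 2·5 − 12·11 = 8; q_2* = 12 + 0.5·8/11 = 12.3636.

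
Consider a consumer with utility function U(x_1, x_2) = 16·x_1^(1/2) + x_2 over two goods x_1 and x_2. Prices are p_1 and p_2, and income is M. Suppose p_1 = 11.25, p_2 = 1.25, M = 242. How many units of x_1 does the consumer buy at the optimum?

x_1* = 0.7901

MU_x_1 = 8/√x_1, MU_x_2 = 1. Tangency: 8/√x_1 = p_1/p_2.
Solve: √x_1 = 8·p_2/p_1, so x_1*(p_1,p_2) = (8·p_2/p_1)², and x_2* = (M − p_1·x_1*)/p_2.
Plugging in: x_1* = (8·1.25/11.25)² = 0.7901.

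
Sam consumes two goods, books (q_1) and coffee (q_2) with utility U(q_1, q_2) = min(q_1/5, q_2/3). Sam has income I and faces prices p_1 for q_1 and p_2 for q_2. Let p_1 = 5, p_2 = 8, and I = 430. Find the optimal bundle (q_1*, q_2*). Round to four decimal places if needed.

Leontief preferences: the optimum is at the kink where q_1/5 = q_2/3, i.e. q_2 = (3/5)·q_1.
Budget: p_1·q_1 + p_2·(3/5)·q_1 = I, so (5·p_1 + 3·p_2)·q_1 = 5·I.
Demand: q_1*(p_1,p_2,I) = 5·I/(5·p_1 + 3·p_2), q_2* = 3·I/(5·p_1 + 3·p_2).
Here 5·5 + 3·8 = 49, giving q_1* = 43.8776 and q_2* = 26.3265.

q_1* = 43.8776, q_2* = 26.3265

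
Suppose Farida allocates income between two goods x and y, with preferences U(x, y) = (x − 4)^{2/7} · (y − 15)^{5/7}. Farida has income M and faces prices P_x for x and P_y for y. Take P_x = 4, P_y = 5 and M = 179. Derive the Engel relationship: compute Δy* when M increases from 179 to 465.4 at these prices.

Δy* = 40.9143

MRS = (2/5)·(y−15)/(x−4). Tangency with P_x/P_y gives y−15 = (5/2)·(P_x/P_y)·(x−4).
Substituting into the budget: x* = 4 + 2/7·(M − 4·P_x − 15·P_y)/P_x, and y* = 15 + 5/7·(…)/P_y.
Discretionary income = 179 − 4·4 − 15·5 = 88; y* = 15 + 5/7·88/5 = 27.5714.
At M' = 465.4: y* = 68.4857. Change: 68.4857 − 27.5714 = 40.9143.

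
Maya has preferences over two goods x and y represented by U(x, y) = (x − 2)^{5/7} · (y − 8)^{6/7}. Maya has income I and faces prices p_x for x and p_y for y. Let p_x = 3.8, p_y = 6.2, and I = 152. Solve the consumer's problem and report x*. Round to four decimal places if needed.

After buying the subsistence bundle (2, 8), a share 5/11 of the remaining income goes to x: x* = 2 + 5/11·(I − 2p_x − 8p_y)/p_x.
Discretionary income = 152 − 2·3.8 − 8·6.2 = 94.8; x* = 2 + 5/11·94.8/3.8 = 13.3397.

x* = 13.3397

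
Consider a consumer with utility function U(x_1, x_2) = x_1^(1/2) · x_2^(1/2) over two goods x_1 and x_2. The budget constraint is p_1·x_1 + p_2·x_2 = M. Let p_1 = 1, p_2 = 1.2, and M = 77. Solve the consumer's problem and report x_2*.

x_2* = 32.0833

The MRS is x_2/x_1. Set MRS = p_1/p_2.
So 0.5·p_2·x_2 = 0.5·p_1·x_1; combined with the budget, a share 0.5 of income goes to x_1.
Demand: x_1*(p_1,p_2,M) = 0.5·M/p_1 and x_2* = 0.5·M/p_2.
At p_1=1, p_2=1.2, M=77: x_2* = 0.5·77/1.2 = 32.0833.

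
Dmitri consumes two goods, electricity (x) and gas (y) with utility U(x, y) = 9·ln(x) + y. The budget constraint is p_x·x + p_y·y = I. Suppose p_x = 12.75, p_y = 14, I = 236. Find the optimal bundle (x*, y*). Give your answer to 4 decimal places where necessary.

Set MRS = p_x/p_y: (9/x)/1 = p_x/p_y.
So x*(p_x,p_y) = 9·p_y/p_x, independent of income; and y* = (I − 9·p_y)/p_y.
At the given prices: x* = 9·14/12.75 = 9.8824, and y* = 7.8571.

x* = 9.8824, y* = 7.8571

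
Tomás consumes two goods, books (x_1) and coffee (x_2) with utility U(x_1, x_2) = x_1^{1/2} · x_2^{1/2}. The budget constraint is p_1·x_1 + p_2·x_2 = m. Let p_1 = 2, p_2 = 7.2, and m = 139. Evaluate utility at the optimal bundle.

V = 18.3149

The MRS is x_2/x_1. Set MRS = p_1/p_2.
Rearranging, p_2·x_2 = p_1·x_1. Substituting into the budget gives p_1·x_1·(1 + 1) = m.
Demand: x_1*(p_1,p_2,m) = 0.5·m/p_1 and x_2* = 0.5·m/p_2.
At p_1=2, p_2=7.2, m=139: x_1* = 0.5·139/2 = 34.75, x_2* = 9.6528.
Utility at the optimum: U(34.75, 9.6528) = 18.3149.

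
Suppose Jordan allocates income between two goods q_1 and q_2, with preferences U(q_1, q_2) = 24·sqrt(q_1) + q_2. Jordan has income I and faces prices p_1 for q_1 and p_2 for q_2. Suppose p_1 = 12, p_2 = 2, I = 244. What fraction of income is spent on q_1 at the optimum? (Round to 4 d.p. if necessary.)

share on q_1 = 0.1967

Thus q_1* = (12·p_2/p_1)² — independent of I — with the rest of income spent on q_2.
Plugging in: q_1* = (12·2/12)² = 4, q_2* = 98.
Expenditure on q_1: 12·4 = 48; share = 0.1967.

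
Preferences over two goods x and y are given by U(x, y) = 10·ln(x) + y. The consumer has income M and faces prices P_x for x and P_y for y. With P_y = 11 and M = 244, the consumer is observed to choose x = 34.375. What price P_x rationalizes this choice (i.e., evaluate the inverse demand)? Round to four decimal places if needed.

Set MRS = P_x/P_y: (10/x)/1 = P_x/P_y.
So x*(P_x,P_y) = 10·P_y/P_x, independent of income; and y* = (M − 10·P_y)/P_y.
Set x* = 34.375 in the demand function and solve for P_x: P_x = 3.2.

P_x = 3.2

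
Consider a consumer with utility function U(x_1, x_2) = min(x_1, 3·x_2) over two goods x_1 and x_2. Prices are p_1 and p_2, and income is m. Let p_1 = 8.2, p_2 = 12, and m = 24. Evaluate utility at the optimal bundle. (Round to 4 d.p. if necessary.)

With perfect complements, no substitution: consume in ratio x_1:x_2 = 3:1.
Budget: p_1·x_1 + p_2·(1/3)·x_1 = m, so (3·p_1 + p_2)·x_1 = 3·m.
Demand: x_1*(p_1,p_2,m) = 3·m/(3·p_1 + p_2), x_2* = m/(3·p_1 + p_2).
Here 3·8.2 + 12 = 36.6, giving x_1* = 1.9672 and x_2* = 0.6557.
Utility at the optimum: U(1.9672, 0.6557) = 1.9672.

V = 1.9672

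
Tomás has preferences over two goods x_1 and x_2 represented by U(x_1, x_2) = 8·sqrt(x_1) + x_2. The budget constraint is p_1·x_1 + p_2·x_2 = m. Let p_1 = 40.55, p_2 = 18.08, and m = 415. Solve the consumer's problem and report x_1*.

x_1* = 3.1808

Set MRS = p_1/p_2: 4·x_1^(−1/2) = p_1/p_2.
Solve: √x_1 = 4·p_2/p_1, so x_1*(p_1,p_2) = (4·p_2/p_1)², and x_2* = (m − p_1·x_1*)/p_2.
Plugging in: x_1* = (4·18.08/40.55)² = 3.1808.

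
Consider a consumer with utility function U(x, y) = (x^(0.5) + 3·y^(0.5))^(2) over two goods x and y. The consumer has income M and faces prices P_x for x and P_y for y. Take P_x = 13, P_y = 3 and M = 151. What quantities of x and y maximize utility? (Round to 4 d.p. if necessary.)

x* = 0.2904, y* = 49.075

MRS = MU_x/MU_y = (1/3)·(y/x)^(0.5). Set equal to P_x/P_y.
Hence y/x = (3·P_x/P_y)^(1/(0.5)), i.e. raised to the 2 power.
With the ratio pinned down, the budget gives x* = M/(P_x + P_y·(y/x)) and y* = (y/x)·x*.
Numerically y/x = 169, so x* = 151/(13 + 3·169) = 0.2904 and y* = 169·0.2904 = 49.075.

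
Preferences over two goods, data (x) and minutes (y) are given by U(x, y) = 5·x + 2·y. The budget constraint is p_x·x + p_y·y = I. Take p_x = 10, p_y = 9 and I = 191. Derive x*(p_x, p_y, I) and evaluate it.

x* = 19.1

Linear utility — the consumer picks whichever good has higher MU/price: 5/10 = 0.5 vs 2/9 = 0.2222.
x gives more utility per dollar, so spend all income on x: x* = I/p_x, y* = 0.
Numerically: x* = 19.1, y* = 0.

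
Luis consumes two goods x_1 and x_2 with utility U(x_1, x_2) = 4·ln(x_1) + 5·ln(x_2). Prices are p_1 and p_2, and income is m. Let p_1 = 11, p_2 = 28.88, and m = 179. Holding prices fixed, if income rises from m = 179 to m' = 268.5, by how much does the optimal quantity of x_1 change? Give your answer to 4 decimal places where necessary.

Tangency: MRS = (4/5)·x_2/x_1 = p_1/p_2.
Rearranging, p_2·x_2 = (5/4)·p_1·x_1. Substituting into the budget gives p_1·x_1·(1 + (5/4)) = m.
Demand: x_1*(p_1,p_2,m) = 4/9·m/p_1 and x_2* = 5/9·m/p_2.
At p_1=11, p_2=28.88, m=179: x_1* = 4/9·179/11 = 7.2323.
At m' = 268.5: x_1* = 10.8485. Change: 10.8485 − 7.2323 = 3.6162.

Δx_1* = 3.6162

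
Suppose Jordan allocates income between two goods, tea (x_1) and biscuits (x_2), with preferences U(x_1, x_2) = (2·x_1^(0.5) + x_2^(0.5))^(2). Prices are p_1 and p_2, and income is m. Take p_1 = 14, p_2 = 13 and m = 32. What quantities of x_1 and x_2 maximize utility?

MRS = MU_x_1/MU_x_2 = 2·(x_2/x_1)^(0.5). Set equal to p_1/p_2.
Hence x_2/x_1 = ((1/2)·p_1/p_2)^(1/(0.5)), i.e. raised to the 2 power.
Substitute x_2 = (x_2/x_1)·x_1 into the budget: x_1* = m/(p_1 + p_2·(x_2/x_1)).
Numerically x_2/x_1 = 0.289941, so x_1* = 32/(14 + 13·0.289941) = 1.8009 and x_2* = 0.289941·1.8009 = 0.5221.

x_1* = 1.8009, x_2* = 0.5221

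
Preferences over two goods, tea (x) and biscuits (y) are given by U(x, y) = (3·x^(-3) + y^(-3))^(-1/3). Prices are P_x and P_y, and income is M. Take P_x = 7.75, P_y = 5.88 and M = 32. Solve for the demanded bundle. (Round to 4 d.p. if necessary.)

MU_x ∝ 3·x^(-4), MU_y ∝ y^(-4), so MRS = 3·(y/x)^(4) = P_x/P_y.
Hence y/x = ((1/3)·P_x/P_y)^(1/(4)), i.e. raised to the 0.25 power.
With the ratio pinned down, the budget gives x* = M/(P_x + P_y·(y/x)) and y* = (y/x)·x*.
Numerically y/x = 0.814143, so x* = 32/(7.75 + 5.88·0.814143) = 2.5524 and y* = 0.814143·2.5524 = 2.078.

x* = 2.5524, y* = 2.078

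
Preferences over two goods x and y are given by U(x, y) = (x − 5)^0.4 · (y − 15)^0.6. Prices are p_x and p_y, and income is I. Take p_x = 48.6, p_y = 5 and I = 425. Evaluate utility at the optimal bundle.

V = 4.396

Let x' = x−5, y' = y−15. MRS = (2/3)·y'/x' = p_x/p_y.
After buying the subsistence bundle (5, 15), a share 0.4 of the remaining income goes to x: x* = 5 + 0.4·(I − 5p_x − 15p_y)/p_x.
Discretionary income = 425 − 5·48.6 − 15·5 = 107; x* = 5 + 0.4·107/48.6 = 5.8807; y* = 15 + 0.6·107/5 = 27.84.
Utility at the optimum: U(5.8807, 27.84) = 4.396.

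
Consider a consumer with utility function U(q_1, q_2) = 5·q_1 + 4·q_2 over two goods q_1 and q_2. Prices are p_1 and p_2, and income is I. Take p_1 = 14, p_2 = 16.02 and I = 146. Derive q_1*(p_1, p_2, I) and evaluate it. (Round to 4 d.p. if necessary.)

q_1* = 10.4286

Perfect substitutes: compare marginal utility per dollar. 5/p_1 vs 4/p_2 → 0.3571 vs 0.2497.
q_1 gives more utility per dollar, so spend all income on q_1: q_1* = I/p_1, q_2* = 0.
Numerically: q_1* = 10.4286, q_2* = 0.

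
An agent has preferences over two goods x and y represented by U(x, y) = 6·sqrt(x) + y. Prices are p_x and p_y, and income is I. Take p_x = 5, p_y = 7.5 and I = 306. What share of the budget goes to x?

Thus x* = (3·p_y/p_x)² — independent of I — with the rest of income spent on y.
Plugging in: x* = (3·7.5/5)² = 20.25, y* = 27.3.
Expenditure on x: 5·20.25 = 101.25; share = 0.3309.

share on x = 0.3309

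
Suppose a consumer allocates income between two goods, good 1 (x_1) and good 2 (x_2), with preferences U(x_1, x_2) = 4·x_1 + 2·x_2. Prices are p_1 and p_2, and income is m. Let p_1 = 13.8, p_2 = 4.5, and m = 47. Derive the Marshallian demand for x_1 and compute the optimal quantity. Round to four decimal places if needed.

x_1* = 0

Linear utility — the consumer picks whichever good has higher MU/price: 4/13.8 = 0.2899 vs 2/4.5 = 0.4444.
x_2 gives more utility per dollar, so spend all income on x_2: x_2* = m/p_2, x_1* = 0.
Numerically: x_1* = 0, x_2* = 10.4444.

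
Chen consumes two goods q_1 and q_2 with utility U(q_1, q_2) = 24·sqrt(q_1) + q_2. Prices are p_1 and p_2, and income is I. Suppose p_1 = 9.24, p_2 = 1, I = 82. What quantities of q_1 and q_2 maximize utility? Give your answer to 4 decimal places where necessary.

Solve: √q_1 = 12·p_2/p_1, so q_1*(p_1,p_2) = (12·p_2/p_1)², and q_2* = (I − p_1·q_1*)/p_2.
Plugging in: q_1* = (12·1/9.24)² = 1.6866, q_2* = 66.4156.

q_1* = 1.6866, q_2* = 66.4156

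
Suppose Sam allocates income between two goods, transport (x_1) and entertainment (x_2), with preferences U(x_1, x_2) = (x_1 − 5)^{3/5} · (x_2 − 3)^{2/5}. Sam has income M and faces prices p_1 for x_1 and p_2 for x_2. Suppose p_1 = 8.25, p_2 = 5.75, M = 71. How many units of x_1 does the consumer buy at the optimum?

x_1* = 5.9091

Let x_1' = x_1−5, x_2' = x_2−3. MRS = (3/2)·x_2'/x_1' = p_1/p_2.
Substituting into the budget: x_1* = 5 + 0.6·(M − 5·p_1 − 3·p_2)/p_1, and x_2* = 3 + 0.4·(…)/p_2.
Discretionary income = 71 − 5·8.25 − 3·5.75 = 12.5; x_1* = 5 + 0.6·12.5/8.25 = 5.9091.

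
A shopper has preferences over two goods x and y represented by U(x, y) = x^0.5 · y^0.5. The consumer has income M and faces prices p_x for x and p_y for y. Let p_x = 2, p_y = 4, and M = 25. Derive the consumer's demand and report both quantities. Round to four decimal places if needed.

MU_x/MU_y = (0.5·y)/(0.5·x); tangency sets this equal to p_x/p_y.
Rearranging, p_y·y = p_x·x. Substituting into the budget gives p_x·x·(1 + 1) = M.
Demand: x*(p_x,p_y,M) = 0.5·M/p_x and y* = 0.5·M/p_y.
At p_x=2, p_y=4, M=25: x* = 0.5·25/2 = 6.25, y* = 3.125.

x* = 6.25, y* = 3.125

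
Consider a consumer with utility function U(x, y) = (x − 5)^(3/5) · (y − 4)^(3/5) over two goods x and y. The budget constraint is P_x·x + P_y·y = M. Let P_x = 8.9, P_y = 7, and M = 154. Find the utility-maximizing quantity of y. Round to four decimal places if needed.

Let x' = x−5, y' = y−4. MRS = y'/x' = P_x/P_y.
Substituting into the budget: x* = 5 + 0.5·(M − 5·P_x − 4·P_y)/P_x, and y* = 4 + 0.5·(…)/P_y.
Discretionary income = 154 − 5·8.9 − 4·7 = 81.5; y* = 4 + 0.5·81.5/7 = 9.8214.

y* = 9.8214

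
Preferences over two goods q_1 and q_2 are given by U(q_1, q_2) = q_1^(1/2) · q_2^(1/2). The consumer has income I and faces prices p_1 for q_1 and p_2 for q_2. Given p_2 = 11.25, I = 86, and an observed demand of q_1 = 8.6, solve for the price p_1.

MU_q_1/MU_q_2 = (0.5·q_2)/(0.5·q_1); tangency sets this equal to p_1/p_2.
So 0.5·p_2·q_2 = 0.5·p_1·q_1; combined with the budget, a share 0.5 of income goes to q_1.
Demand: q_1*(p_1,p_2,I) = 0.5·I/p_1 and q_2* = 0.5·I/p_2.
Set q_1* = 8.6 in the demand function and solve for p_1: p_1 = 5.

p_1 = 5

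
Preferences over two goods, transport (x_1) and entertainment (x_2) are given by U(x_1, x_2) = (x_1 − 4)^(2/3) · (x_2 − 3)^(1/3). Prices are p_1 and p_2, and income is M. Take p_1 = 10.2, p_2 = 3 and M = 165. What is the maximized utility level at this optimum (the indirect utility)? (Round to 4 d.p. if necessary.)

V = 8.9862

Let x_1' = x_1−4, x_2' = x_2−3. MRS = 2·x_2'/x_1' = p_1/p_2.
After buying the subsistence bundle (4, 3), a share 2/3 of the remaining income goes to x_1: x_1* = 4 + 2/3·(M − 4p_1 − 3p_2)/p_1.
Discretionary income = 165 − 4·10.2 − 3·3 = 115.2; x_1* = 4 + 2/3·115.2/10.2 = 11.5294; x_2* = 3 + 1/3·115.2/3 = 15.8.
Utility at the optimum: U(11.5294, 15.8) = 8.9862.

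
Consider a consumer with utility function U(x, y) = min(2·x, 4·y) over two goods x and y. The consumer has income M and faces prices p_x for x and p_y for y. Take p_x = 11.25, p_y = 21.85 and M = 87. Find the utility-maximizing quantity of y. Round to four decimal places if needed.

Here 4·11.25 + 2·21.85 = 88.7, giving y* = 1.9617.

y* = 1.9617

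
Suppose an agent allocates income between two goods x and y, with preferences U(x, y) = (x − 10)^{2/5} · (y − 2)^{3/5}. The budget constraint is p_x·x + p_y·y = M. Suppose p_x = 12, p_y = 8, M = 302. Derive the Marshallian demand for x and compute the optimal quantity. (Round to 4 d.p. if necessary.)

x* = 15.5333

This is Cobb-Douglas in (x−10, y−2): tangency gives 0.4·p_y·(y−2) = 0.6·p_x·(x−10).
After buying the subsistence bundle (10, 2), a share 0.4 of the remaining income goes to x: x* = 10 + 0.4·(M − 10p_x − 2p_y)/p_x.
Discretionary income = 302 − 10·12 − 2·8 = 166; x* = 10 + 0.4·166/12 = 15.5333.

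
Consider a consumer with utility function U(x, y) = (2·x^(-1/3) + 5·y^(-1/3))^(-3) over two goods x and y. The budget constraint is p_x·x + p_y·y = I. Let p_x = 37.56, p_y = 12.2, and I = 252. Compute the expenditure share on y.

MRS = MU_x/MU_y = (2/5)·(y/x)^(4/3). Set equal to p_x/p_y.
Solve for the ratio: y/x = [(5/2)·p_x/p_y]^(0.75).
With the ratio pinned down, the budget gives x* = I/(p_x + p_y·(y/x)) and y* = (y/x)·x*.
Numerically y/x = 4.620929, so x* = 252/(37.56 + 12.2·4.620929) = 2.6827 and y* = 4.620929·2.6827 = 12.3966.
Expenditure on y: 12.2·12.3966 = 151.2379; share = 0.6002.

share on y = 0.6002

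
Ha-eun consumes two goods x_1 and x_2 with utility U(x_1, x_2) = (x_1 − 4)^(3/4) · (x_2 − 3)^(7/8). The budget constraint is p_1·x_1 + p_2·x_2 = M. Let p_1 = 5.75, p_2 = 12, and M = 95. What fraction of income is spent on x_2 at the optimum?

share on x_2 = 0.583

MRS = (6/7)·(x_2−3)/(x_1−4). Tangency with p_1/p_2 gives x_2−3 = (7/6)·(p_1/p_2)·(x_1−4).
After buying the subsistence bundle (4, 3), a share 6/13 of the remaining income goes to x_1: x_1* = 4 + 6/13·(M − 4p_1 − 3p_2)/p_1.
Discretionary income = 95 − 4·5.75 − 3·12 = 36; x_1* = 4 + 6/13·36/5.75 = 6.8896; x_2* = 3 + 7/13·36/12 = 4.6154.
Expenditure on x_2: 12·4.6154 = 55.3846; share = 0.583.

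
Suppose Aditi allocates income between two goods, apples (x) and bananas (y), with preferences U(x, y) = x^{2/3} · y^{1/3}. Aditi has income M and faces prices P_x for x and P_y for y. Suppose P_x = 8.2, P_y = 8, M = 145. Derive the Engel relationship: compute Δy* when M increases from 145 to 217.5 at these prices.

Δy* = 3.0208

The MRS is 2·y/x. Set MRS = P_x/P_y.
Rearranging, P_y·y = (1/2)·P_x·x. Substituting into the budget gives P_x·x·(1 + (1/2)) = M.
Demand: x*(P_x,P_y,M) = 2/3·M/P_x and y* = 1/3·M/P_y.
At P_x=8.2, P_y=8, M=145: y* = 1/3·145/8 = 6.0417.
At M' = 217.5: y* = 9.0625. Change: 9.0625 − 6.0417 = 3.0208.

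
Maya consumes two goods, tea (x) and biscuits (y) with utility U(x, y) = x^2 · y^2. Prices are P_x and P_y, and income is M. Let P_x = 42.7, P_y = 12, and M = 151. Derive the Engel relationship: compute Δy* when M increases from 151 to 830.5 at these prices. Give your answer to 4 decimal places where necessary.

Tangency: MRS = y/x = P_x/P_y.
So 2·P_y·y = 2·P_x·x; combined with the budget, a share 0.5 of income goes to x.
Demand: x*(P_x,P_y,M) = 0.5·M/P_x and y* = 0.5·M/P_y.
At P_x=42.7, P_y=12, M=151: y* = 0.5·151/12 = 6.2917.
At M' = 830.5: y* = 34.6042. Change: 34.6042 − 6.2917 = 28.3125.

Δy* = 28.3125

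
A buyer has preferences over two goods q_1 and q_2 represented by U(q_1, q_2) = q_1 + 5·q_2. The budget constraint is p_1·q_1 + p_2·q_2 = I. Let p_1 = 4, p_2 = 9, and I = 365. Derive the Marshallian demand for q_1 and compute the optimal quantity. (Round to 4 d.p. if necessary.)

Linear utility — the consumer picks whichever good has higher MU/price: 1/4 = 0.25 vs 5/9 = 0.5556.
q_2 gives more utility per dollar, so spend all income on q_2: q_2* = I/p_2, q_1* = 0.
Numerically: q_1* = 0, q_2* = 40.5556.

q_1* = 0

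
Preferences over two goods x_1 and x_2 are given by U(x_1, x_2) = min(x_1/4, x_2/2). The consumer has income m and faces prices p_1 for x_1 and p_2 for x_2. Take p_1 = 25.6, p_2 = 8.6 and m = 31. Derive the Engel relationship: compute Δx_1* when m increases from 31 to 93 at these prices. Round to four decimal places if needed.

Leontief preferences: the optimum is at the kink where x_1/4 = x_2/2, i.e. x_2 = (1/2)·x_1.
Budget: p_1·x_1 + p_2·(1/2)·x_1 = m, so (4·p_1 + 2·p_2)·x_1 = 4·m.
Demand: x_1*(p_1,p_2,m) = 4·m/(4·p_1 + 2·p_2), x_2* = 2·m/(4·p_1 + 2·p_2).
Here 4·25.6 + 2·8.6 = 119.6, giving x_1* = 1.0368.
At m' = 93: x_1* = 3.1104. Change: 3.1104 − 1.0368 = 2.0736.

Δx_1* = 2.0736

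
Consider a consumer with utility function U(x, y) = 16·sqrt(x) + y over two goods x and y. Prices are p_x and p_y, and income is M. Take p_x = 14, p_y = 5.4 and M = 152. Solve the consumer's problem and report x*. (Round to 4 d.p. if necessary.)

Plugging in: x* = (8·5.4/14)² = 9.5216.

x* = 9.5216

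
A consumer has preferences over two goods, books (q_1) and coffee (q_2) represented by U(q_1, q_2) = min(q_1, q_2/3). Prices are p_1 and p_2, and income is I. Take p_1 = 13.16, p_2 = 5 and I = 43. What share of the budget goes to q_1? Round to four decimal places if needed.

Leontief preferences: the optimum is at the kink where q_1/1 = q_2/3, i.e. q_2 = 3·q_1.
Budget: p_1·q_1 + p_2·3·q_1 = I, so (p_1 + 3·p_2)·q_1 = I.
Demand: q_1*(p_1,p_2,I) = I/(p_1 + 3·p_2), q_2* = 3·I/(p_1 + 3·p_2).
Here 13.16 + 3·5 = 28.16, giving q_1* = 1.527 and q_2* = 4.581.
Expenditure on q_1: 13.16·1.527 = 20.0952; share = 0.4673.

share on q_1 = 0.4673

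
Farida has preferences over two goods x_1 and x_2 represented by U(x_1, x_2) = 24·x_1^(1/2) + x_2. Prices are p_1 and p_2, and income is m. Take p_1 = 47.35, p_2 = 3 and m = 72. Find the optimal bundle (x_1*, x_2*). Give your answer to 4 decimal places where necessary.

Set MRS = p_1/p_2: 12·x_1^(−1/2) = p_1/p_2.
Thus x_1* = (12·p_2/p_1)² — independent of m — with the rest of income spent on x_2.
Plugging in: x_1* = (12·3/47.35)² = 0.578, x_2* = 14.8765.

x_1* = 0.578, x_2* = 14.8765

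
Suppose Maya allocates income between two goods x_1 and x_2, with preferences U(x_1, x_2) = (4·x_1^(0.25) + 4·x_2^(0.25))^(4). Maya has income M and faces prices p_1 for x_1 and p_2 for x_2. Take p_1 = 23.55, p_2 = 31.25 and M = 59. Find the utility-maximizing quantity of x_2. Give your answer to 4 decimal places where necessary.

x_2* = 0.8995

Numerically x_2/x_1 = 0.685785, so x_1* = 59/(23.55 + 31.25·0.685785) = 1.3117 and x_2* = 0.685785·1.3117 = 0.8995.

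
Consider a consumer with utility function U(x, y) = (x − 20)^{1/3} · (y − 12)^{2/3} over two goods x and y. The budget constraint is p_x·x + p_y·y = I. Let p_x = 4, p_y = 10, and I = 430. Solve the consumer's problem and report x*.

x* = 39.1667

MRS = (1/2)·(y−12)/(x−20). Tangency with p_x/p_y gives y−12 = 2·(p_x/p_y)·(x−20).
Substituting into the budget: x* = 20 + 1/3·(I − 20·p_x − 12·p_y)/p_x, and y* = 12 + 2/3·(…)/p_y.
Discretionary income = 430 − 20·4 − 12·10 = 230; x* = 20 + 1/3·230/4 = 39.1667.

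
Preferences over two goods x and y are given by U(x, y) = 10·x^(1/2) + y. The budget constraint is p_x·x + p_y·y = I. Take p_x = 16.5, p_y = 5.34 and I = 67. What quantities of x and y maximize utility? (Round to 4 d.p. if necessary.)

MU_x = 5/√x, MU_y = 1. Tangency: 5/√x = p_x/p_y.
Solve: √x = 5·p_y/p_x, so x*(p_x,p_y) = (5·p_y/p_x)², and y* = (I − p_x·x*)/p_y.
Plugging in: x* = (5·5.34/16.5)² = 2.6185, y* = 4.4559.

x* = 2.6185, y* = 4.4559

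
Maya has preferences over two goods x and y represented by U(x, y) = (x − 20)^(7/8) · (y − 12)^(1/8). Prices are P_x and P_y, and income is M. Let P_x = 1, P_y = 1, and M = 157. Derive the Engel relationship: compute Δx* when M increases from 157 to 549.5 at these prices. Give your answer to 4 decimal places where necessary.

This is Cobb-Douglas in (x−20, y−12): tangency gives 0.875·P_y·(y−12) = 0.125·P_x·(x−20).
Substituting into the budget: x* = 20 + 0.875·(M − 20·P_x − 12·P_y)/P_x, and y* = 12 + 0.125·(…)/P_y.
Discretionary income = 157 − 20·1 − 12·1 = 125; x* = 20 + 0.875·125/1 = 129.375.
At M' = 549.5: x* = 472.8125. Change: 472.8125 − 129.375 = 343.4375.

Δx* = 343.4375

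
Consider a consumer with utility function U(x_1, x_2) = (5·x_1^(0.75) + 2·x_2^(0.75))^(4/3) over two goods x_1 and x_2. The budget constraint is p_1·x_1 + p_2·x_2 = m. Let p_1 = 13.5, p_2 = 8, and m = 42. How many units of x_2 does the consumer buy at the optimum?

x_2* = 0.5751

MRS = MU_x_1/MU_x_2 = (5/2)·(x_2/x_1)^(0.25). Set equal to p_1/p_2.
Solve for the ratio: x_2/x_1 = [(2/5)·p_1/p_2]^(4).
Substitute x_2 = (x_2/x_1)·x_1 into the budget: x_1* = m/(p_1 + p_2·(x_2/x_1)).
Numerically x_2/x_1 = 0.207594, so x_1* = 42/(13.5 + 8·0.207594) = 2.7703 and x_2* = 0.207594·2.7703 = 0.5751.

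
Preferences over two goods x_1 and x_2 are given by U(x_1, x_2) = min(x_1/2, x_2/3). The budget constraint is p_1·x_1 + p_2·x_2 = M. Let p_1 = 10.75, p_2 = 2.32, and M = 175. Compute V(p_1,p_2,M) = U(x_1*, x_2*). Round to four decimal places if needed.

With perfect complements, no substitution: consume in ratio x_1:x_2 = 2:3.
Budget: p_1·x_1 + p_2·(3/2)·x_1 = M, so (2·p_1 + 3·p_2)·x_1 = 2·M.
Demand: x_1*(p_1,p_2,M) = 2·M/(2·p_1 + 3·p_2), x_2* = 3·M/(2·p_1 + 3·p_2).
Here 2·10.75 + 3·2.32 = 28.46, giving x_1* = 12.298 and x_2* = 18.4469.
Utility at the optimum: U(12.298, 18.4469) = 6.149.

V = 6.149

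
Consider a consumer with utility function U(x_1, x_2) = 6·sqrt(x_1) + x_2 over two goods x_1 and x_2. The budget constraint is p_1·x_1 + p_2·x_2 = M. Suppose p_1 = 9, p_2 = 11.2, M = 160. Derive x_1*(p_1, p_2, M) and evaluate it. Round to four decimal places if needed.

x_1* = 13.9378

Utility is quasi-linear in x_2; the FOC for x_1 is 3/√x_1 = p_1/p_2.
Solve: √x_1 = 3·p_2/p_1, so x_1*(p_1,p_2) = (3·p_2/p_1)², and x_2* = (M − p_1·x_1*)/p_2.
Plugging in: x_1* = (3·11.2/9)² = 13.9378.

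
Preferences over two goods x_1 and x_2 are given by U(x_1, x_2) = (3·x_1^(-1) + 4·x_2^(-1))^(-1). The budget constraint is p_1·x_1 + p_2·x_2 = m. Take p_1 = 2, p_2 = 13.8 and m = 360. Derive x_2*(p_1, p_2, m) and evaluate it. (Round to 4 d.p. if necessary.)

x_2* = 19.6188

From the CES first-order condition, (3/4)·(x_2/x_1)^(2) = p_1/p_2.
Hence x_2/x_1 = ((4/3)·p_1/p_2)^(1/(2)), i.e. raised to the 0.5 power.
Substitute x_2 = (x_2/x_1)·x_1 into the budget: x_1* = m/(p_1 + p_2·(x_2/x_1)).
Numerically x_2/x_1 = 0.439587, so x_1* = 360/(2 + 13.8·0.439587) = 44.6301 and x_2* = 0.439587·44.6301 = 19.6188.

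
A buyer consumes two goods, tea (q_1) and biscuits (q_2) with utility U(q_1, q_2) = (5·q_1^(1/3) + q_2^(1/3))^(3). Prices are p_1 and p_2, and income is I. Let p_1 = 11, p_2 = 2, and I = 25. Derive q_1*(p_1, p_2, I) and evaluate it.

From the CES first-order condition, 5·(q_2/q_1)^(2/3) = p_1/p_2.
Solve for the ratio: q_2/q_1 = [(1/5)·p_1/p_2]^(1.5).
With the ratio pinned down, the budget gives q_1* = I/(p_1 + p_2·(q_2/q_1)) and q_2* = (q_2/q_1)·q_1*.
Numerically q_2/q_1 = 1.15369, so q_1* = 25/(11 + 2·1.15369) = 1.8787.

q_1* = 1.8787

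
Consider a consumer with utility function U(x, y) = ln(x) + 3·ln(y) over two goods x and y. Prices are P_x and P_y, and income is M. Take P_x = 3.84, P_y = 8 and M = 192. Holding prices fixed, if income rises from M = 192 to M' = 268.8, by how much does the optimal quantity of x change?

Demand: x*(P_x,P_y,M) = 0.25·M/P_x and y* = 0.75·M/P_y.
At P_x=3.84, P_y=8, M=192: x* = 0.25·192/3.84 = 12.5.
At M' = 268.8: x* = 17.5. Change: 17.5 − 12.5 = 5.

Δx* = 5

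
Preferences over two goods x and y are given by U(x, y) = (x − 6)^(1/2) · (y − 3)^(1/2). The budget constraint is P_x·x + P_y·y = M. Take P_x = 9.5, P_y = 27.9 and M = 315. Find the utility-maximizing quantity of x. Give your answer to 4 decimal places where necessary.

Let x' = x−6, y' = y−3. MRS = y'/x' = P_x/P_y.
After buying the subsistence bundle (6, 3), a share 0.5 of the remaining income goes to x: x* = 6 + 0.5·(M − 6P_x − 3P_y)/P_x.
Discretionary income = 315 − 6·9.5 − 3·27.9 = 174.3; x* = 6 + 0.5·174.3/9.5 = 15.1737.

x* = 15.1737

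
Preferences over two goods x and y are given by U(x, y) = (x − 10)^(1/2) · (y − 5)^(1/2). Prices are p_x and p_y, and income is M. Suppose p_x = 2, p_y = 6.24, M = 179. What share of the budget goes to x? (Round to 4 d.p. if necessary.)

share on x = 0.4687

This is Cobb-Douglas in (x−10, y−5): tangency gives 0.5·p_y·(y−5) = 0.5·p_x·(x−10).
After buying the subsistence bundle (10, 5), a share 0.5 of the remaining income goes to x: x* = 10 + 0.5·(M − 10p_x − 5p_y)/p_x.
Discretionary income = 179 − 10·2 − 5·6.24 = 127.8; x* = 10 + 0.5·127.8/2 = 41.95; y* = 5 + 0.5·127.8/6.24 = 15.2404.
Expenditure on x: 2·41.95 = 83.9; share = 0.4687.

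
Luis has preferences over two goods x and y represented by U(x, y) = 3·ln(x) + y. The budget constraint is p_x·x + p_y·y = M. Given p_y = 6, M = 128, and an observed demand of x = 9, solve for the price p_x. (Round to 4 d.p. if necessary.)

MU_x = 3/x, MU_y = 1. Tangency: 3/x = p_x/p_y.
So x*(p_x,p_y) = 3·p_y/p_x, independent of income; and y* = (M − 3·p_y)/p_y.
Set x* = 9 in the demand function and solve for p_x: p_x = 2.

p_x = 2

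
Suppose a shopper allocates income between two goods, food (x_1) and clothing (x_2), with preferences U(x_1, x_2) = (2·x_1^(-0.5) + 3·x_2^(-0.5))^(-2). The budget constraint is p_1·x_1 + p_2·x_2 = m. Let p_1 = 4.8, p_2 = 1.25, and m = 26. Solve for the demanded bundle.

x_1* = 2.949, x_2* = 9.4759

With the ratio pinned down, the budget gives x_1* = m/(p_1 + p_2·(x_2/x_1)) and x_2* = (x_2/x_1)·x_1*.
Numerically x_2/x_1 = 3.213278, so x_1* = 26/(4.8 + 1.25·3.213278) = 2.949 and x_2* = 3.213278·2.949 = 9.4759.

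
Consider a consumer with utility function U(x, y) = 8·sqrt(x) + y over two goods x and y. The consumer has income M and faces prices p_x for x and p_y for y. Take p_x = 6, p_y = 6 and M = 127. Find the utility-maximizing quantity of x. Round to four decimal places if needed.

Set MRS = p_x/p_y: 4·x^(−1/2) = p_x/p_y.
Thus x* = (4·p_y/p_x)² — independent of M — with the rest of income spent on y.
Plugging in: x* = (4·6/6)² = 16.

x* = 16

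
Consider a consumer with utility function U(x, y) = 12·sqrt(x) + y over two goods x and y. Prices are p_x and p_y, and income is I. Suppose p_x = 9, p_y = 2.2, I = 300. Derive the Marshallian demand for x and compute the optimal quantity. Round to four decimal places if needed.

x* = 2.1511

Thus x* = (6·p_y/p_x)² — independent of I — with the rest of income spent on y.
Plugging in: x* = (6·2.2/9)² = 2.1511.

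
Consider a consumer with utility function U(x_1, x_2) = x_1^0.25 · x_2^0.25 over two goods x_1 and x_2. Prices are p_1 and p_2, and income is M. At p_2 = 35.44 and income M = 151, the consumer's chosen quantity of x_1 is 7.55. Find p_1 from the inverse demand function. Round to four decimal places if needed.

The MRS is x_2/x_1. Set MRS = p_1/p_2.
Rearranging, p_2·x_2 = p_1·x_1. Substituting into the budget gives p_1·x_1·(1 + 1) = M.
Demand: x_1*(p_1,p_2,M) = 0.5·M/p_1 and x_2* = 0.5·M/p_2.
Set x_1* = 7.55 in the demand function and solve for p_1: p_1 = 10.

p_1 = 10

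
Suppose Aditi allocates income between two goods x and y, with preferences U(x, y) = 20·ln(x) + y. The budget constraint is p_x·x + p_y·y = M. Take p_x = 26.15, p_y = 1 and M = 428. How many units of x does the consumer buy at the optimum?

MU_x = 20/x, MU_y = 1. Tangency: 20/x = p_x/p_y.
So x*(p_x,p_y) = 20·p_y/p_x, independent of income; and y* = (M − 20·p_y)/p_y.
At the given prices: x* = 20·1/26.15 = 0.7648.

x* = 0.7648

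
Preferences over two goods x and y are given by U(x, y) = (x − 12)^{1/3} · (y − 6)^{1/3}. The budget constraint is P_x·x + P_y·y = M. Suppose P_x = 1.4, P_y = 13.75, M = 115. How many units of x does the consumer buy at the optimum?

This is Cobb-Douglas in (x−12, y−6): tangency gives 1/3·P_y·(y−6) = 1/3·P_x·(x−12).
After buying the subsistence bundle (12, 6), a share 0.5 of the remaining income goes to x: x* = 12 + 0.5·(M − 12P_x − 6P_y)/P_x.
Discretionary income = 115 − 12·1.4 − 6·13.75 = 15.7; x* = 12 + 0.5·15.7/1.4 = 17.6071.

x* = 17.6071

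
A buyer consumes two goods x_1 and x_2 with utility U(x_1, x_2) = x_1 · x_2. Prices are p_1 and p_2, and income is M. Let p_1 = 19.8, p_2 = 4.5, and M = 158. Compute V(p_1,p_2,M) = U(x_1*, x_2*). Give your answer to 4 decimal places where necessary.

The MRS is x_2/x_1. Set MRS = p_1/p_2.
So p_2·x_2 = p_1·x_1; combined with the budget, a share 0.5 of income goes to x_1.
Demand: x_1*(p_1,p_2,M) = 0.5·M/p_1 and x_2* = 0.5·M/p_2.
At p_1=19.8, p_2=4.5, M=158: x_1* = 0.5·158/19.8 = 3.9899, x_2* = 17.5556.
Utility at the optimum: U(3.9899, 17.5556) = 70.0449.

V = 70.0449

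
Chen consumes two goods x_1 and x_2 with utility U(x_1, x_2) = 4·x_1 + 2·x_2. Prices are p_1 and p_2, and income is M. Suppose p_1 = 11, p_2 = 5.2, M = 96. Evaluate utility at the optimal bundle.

Linear utility — the consumer picks whichever good has higher MU/price: 4/11 = 0.3636 vs 2/5.2 = 0.3846.
x_2 gives more utility per dollar, so spend all income on x_2: x_2* = M/p_2, x_1* = 0.
Numerically: x_1* = 0, x_2* = 18.4615.
Utility at the optimum: U(0, 18.4615) = 36.9231.

V = 36.9231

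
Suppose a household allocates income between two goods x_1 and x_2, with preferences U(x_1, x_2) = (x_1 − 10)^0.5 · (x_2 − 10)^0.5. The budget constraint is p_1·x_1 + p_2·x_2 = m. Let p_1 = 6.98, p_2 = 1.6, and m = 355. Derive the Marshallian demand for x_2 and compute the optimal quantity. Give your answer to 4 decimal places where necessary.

Let x_1' = x_1−10, x_2' = x_2−10. MRS = x_2'/x_1' = p_1/p_2.
After buying the subsistence bundle (10, 10), a share 0.5 of the remaining income goes to x_1: x_1* = 10 + 0.5·(m − 10p_1 − 10p_2)/p_1.
Discretionary income = 355 − 10·6.98 − 10·1.6 = 269.2; x_2* = 10 + 0.5·269.2/1.6 = 94.125.

x_2* = 94.125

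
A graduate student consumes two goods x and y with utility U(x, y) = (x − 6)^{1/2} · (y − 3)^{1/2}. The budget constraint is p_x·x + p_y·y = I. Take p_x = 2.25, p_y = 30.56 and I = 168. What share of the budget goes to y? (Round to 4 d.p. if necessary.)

share on y = 0.7327

Let x' = x−6, y' = y−3. MRS = y'/x' = p_x/p_y.
Substituting into the budget: x* = 6 + 0.5·(I − 6·p_x − 3·p_y)/p_x, and y* = 3 + 0.5·(…)/p_y.
Discretionary income = 168 − 6·2.25 − 3·30.56 = 62.82; x* = 6 + 0.5·62.82/2.25 = 19.96; y* = 3 + 0.5·62.82/30.56 = 4.0278.
Expenditure on y: 30.56·4.0278 = 123.09; share = 0.7327.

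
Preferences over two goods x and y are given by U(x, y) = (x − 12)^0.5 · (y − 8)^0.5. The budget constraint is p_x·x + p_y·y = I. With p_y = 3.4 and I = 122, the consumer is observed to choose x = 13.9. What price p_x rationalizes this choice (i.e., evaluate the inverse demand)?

p_x = 6

This is Cobb-Douglas in (x−12, y−8): tangency gives 0.5·p_y·(y−8) = 0.5·p_x·(x−12).
After buying the subsistence bundle (12, 8), a share 0.5 of the remaining income goes to x: x* = 12 + 0.5·(I − 12p_x − 8p_y)/p_x.
Set x* = 13.9 in the demand function and solve for p_x: p_x = 6.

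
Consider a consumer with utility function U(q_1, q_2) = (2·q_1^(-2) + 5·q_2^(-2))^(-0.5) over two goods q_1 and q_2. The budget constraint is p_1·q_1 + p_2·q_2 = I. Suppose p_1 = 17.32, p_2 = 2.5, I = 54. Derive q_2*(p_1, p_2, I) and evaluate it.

q_2* = 5.8733

MU_q_1 ∝ 2·q_1^(-3), MU_q_2 ∝ 5·q_2^(-3), so MRS = (2/5)·(q_2/q_1)^(3) = p_1/p_2.
Solve for the ratio: q_2/q_1 = [(5/2)·p_1/p_2]^(1/3).
With the ratio pinned down, the budget gives q_1* = I/(p_1 + p_2·(q_2/q_1)) and q_2* = (q_2/q_1)·q_1*.
Numerically q_2/q_1 = 2.587315, so q_1* = 54/(17.32 + 2.5·2.587315) = 2.27 and q_2* = 2.587315·2.27 = 5.8733.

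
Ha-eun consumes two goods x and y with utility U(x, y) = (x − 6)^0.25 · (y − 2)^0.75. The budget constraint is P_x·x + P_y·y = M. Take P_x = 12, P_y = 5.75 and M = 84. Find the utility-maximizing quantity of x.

x* = 6.0104

Let x' = x−6, y' = y−2. MRS = (1/3)·y'/x' = P_x/P_y.
After buying the subsistence bundle (6, 2), a share 0.25 of the remaining income goes to x: x* = 6 + 0.25·(M − 6P_x − 2P_y)/P_x.
Discretionary income = 84 − 6·12 − 2·5.75 = 0.5; x* = 6 + 0.25·0.5/12 = 6.0104.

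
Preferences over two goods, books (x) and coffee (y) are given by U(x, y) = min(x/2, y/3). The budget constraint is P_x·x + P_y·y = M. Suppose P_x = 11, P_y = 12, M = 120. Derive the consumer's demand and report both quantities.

Here 2·11 + 3·12 = 58, giving x* = 4.1379 and y* = 6.2069.

x* = 4.1379, y* = 6.2069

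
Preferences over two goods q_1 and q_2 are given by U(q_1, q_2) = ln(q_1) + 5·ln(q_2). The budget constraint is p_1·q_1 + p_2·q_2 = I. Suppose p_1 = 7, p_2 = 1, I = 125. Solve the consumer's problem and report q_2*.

q_2* = 104.1667

Tangency: MRS = (1/5)·q_2/q_1 = p_1/p_2.
Rearranging, p_2·q_2 = 5·p_1·q_1. Substituting into the budget gives p_1·q_1·(1 + 5) = I.
Demand: q_1*(p_1,p_2,I) = 1/6·I/p_1 and q_2* = 5/6·I/p_2.
At p_1=7, p_2=1, I=125: q_2* = 5/6·125/1 = 104.1667.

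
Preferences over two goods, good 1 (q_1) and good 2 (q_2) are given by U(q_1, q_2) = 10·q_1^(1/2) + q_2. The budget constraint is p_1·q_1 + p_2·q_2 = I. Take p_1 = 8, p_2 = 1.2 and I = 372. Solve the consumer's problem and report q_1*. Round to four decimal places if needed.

q_1* = 0.5625

MU_q_1 = 5/√q_1, MU_q_2 = 1. Tangency: 5/√q_1 = p_1/p_2.
Thus q_1* = (5·p_2/p_1)² — independent of I — with the rest of income spent on q_2.
Plugging in: q_1* = (5·1.2/8)² = 0.5625.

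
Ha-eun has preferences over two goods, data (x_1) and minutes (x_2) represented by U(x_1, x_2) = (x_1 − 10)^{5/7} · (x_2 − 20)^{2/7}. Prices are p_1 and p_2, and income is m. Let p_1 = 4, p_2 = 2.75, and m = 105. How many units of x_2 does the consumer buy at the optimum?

x_2* = 21.039

Substituting into the budget: x_1* = 10 + 5/7·(m − 10·p_1 − 20·p_2)/p_1, and x_2* = 20 + 2/7·(…)/p_2.
Discretionary income = 105 − 10·4 − 20·2.75 = 10; x_2* = 20 + 2/7·10/2.75 = 21.039.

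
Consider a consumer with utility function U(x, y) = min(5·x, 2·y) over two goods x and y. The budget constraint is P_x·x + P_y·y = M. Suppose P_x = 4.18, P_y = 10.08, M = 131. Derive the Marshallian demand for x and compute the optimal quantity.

x* = 4.4588

With perfect complements, no substitution: consume in ratio x:y = 2:5.
Budget: P_x·x + P_y·(5/2)·x = M, so (2·P_x + 5·P_y)·x = 2·M.
Demand: x*(P_x,P_y,M) = 2·M/(2·P_x + 5·P_y), y* = 5·M/(2·P_x + 5·P_y).
Here 2·4.18 + 5·10.08 = 58.76, giving x* = 4.4588.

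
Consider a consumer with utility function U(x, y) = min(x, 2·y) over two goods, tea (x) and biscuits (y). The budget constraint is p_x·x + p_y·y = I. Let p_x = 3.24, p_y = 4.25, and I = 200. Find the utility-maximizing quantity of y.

With perfect complements, no substitution: consume in ratio x:y = 2:1.
Budget: p_x·x + p_y·(1/2)·x = I, so (2·p_x + p_y)·x = 2·I.
Demand: x*(p_x,p_y,I) = 2·I/(2·p_x + p_y), y* = I/(2·p_x + p_y).
Here 2·3.24 + 4.25 = 10.73, giving y* = 18.6393.

y* = 18.6393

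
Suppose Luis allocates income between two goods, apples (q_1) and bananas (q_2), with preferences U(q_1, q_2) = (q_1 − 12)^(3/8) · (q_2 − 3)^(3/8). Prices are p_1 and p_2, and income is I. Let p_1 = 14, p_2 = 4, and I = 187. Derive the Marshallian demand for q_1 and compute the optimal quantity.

MRS = (q_2−3)/(q_1−12). Tangency with p_1/p_2 gives q_2−3 = (p_1/p_2)·(q_1−12).
Substituting into the budget: q_1* = 12 + 0.5·(I − 12·p_1 − 3·p_2)/p_1, and q_2* = 3 + 0.5·(…)/p_2.
Discretionary income = 187 − 12·14 − 3·4 = 7; q_1* = 12 + 0.5·7/14 = 12.25.

q_1* = 12.25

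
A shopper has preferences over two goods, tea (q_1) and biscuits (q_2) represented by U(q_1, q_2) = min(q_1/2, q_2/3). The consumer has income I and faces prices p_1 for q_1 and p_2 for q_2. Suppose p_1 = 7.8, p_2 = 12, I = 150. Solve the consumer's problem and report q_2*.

With perfect complements, no substitution: consume in ratio q_1:q_2 = 2:3.
Budget: p_1·q_1 + p_2·(3/2)·q_1 = I, so (2·p_1 + 3·p_2)·q_1 = 2·I.
Demand: q_1*(p_1,p_2,I) = 2·I/(2·p_1 + 3·p_2), q_2* = 3·I/(2·p_1 + 3·p_2).
Here 2·7.8 + 3·12 = 51.6, giving q_2* = 8.7209.

q_2* = 8.7209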